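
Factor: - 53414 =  - 2^1 *17^1 *1571^1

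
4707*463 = 2179341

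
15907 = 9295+6612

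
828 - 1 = 827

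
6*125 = 750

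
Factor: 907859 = 43^2*491^1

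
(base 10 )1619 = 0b11001010011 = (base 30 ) 1nt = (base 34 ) 1DL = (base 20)40j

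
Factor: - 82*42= - 3444 =- 2^2 * 3^1* 7^1*41^1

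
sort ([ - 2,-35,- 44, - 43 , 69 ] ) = [ - 44, - 43, -35 , - 2, 69 ] 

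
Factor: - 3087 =-3^2 * 7^3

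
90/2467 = 90/2467 = 0.04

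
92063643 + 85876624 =177940267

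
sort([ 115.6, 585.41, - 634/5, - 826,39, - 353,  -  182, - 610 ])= [- 826, - 610, - 353,- 182, - 634/5,  39 , 115.6,585.41]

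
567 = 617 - 50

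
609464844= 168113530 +441351314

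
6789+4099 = 10888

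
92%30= 2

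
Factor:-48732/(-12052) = 3^1 * 23^(-1 )*31^1 = 93/23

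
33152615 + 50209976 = 83362591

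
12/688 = 3/172 = 0.02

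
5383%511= 273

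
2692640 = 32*84145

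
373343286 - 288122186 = 85221100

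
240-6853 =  - 6613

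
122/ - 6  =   - 21+2/3 = - 20.33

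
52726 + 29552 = 82278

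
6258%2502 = 1254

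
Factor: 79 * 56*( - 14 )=  -  61936 =- 2^4*7^2 * 79^1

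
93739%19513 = 15687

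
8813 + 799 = 9612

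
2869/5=573 + 4/5= 573.80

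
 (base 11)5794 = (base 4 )1312311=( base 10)7605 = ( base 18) 1589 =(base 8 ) 16665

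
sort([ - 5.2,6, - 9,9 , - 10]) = [ - 10 , - 9 , - 5.2, 6,  9 ] 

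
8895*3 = 26685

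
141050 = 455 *310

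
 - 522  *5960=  - 3111120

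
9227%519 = 404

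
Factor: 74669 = 7^1*10667^1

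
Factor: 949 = 13^1 * 73^1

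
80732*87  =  7023684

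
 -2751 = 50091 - 52842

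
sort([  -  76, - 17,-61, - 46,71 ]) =[ - 76, - 61, - 46, - 17, 71 ]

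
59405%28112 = 3181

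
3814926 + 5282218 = 9097144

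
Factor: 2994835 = 5^1*598967^1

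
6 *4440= 26640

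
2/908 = 1/454 = 0.00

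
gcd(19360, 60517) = 1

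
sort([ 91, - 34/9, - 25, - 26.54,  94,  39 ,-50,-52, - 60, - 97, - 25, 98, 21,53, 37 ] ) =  [ - 97, - 60, - 52, - 50 , - 26.54, - 25, - 25, - 34/9, 21, 37, 39, 53, 91, 94, 98 ]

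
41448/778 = 20724/389 = 53.28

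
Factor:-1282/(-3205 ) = 2^1 * 5^ ( - 1) = 2/5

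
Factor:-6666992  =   - 2^4*17^1*127^1*193^1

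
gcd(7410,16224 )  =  78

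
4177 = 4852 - 675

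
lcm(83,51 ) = 4233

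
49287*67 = 3302229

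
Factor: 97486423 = 193^1*505111^1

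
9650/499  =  19+169/499 = 19.34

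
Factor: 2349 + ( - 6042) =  - 3^1 *1231^1 = - 3693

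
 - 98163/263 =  - 374 + 199/263 = - 373.24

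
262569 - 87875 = 174694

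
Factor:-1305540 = -2^2*3^2*5^1*7253^1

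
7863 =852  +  7011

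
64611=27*2393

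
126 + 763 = 889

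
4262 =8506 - 4244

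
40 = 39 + 1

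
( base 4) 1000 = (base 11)59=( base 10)64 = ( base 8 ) 100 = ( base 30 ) 24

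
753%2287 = 753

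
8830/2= 4415 = 4415.00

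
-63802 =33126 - 96928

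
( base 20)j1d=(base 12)4501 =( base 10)7633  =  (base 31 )7T7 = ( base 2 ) 1110111010001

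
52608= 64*822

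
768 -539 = 229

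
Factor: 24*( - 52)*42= -2^6*3^2*7^1 * 13^1= - 52416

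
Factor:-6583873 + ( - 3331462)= -5^1*17^1 * 157^1*743^1 = - 9915335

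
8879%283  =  106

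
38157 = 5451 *7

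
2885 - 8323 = - 5438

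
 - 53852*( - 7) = 376964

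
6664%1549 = 468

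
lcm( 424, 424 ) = 424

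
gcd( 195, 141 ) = 3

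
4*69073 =276292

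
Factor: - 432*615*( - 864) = 2^9*3^7*5^1*41^1 = 229547520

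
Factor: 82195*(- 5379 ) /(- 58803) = 8669155/1153 = 5^1 * 11^1*163^1  *  967^1 * 1153^( - 1)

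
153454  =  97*1582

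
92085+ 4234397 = 4326482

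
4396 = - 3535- - 7931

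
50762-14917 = 35845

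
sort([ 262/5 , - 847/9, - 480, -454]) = [-480, - 454, - 847/9,262/5]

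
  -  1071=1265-2336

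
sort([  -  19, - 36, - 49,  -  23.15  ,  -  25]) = [-49, -36,-25, -23.15,-19] 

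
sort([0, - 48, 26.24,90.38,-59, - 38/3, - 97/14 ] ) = [ - 59, - 48,-38/3,-97/14, 0, 26.24, 90.38] 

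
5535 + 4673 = 10208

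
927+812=1739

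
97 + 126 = 223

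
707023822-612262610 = 94761212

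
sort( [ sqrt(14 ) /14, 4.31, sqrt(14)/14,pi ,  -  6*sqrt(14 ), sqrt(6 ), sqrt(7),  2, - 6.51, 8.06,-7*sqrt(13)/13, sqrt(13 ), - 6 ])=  [  -  6*sqrt( 14 ), - 6.51, - 6, - 7 * sqrt(13) /13,sqrt(14) /14,sqrt(14)/14, 2, sqrt( 6 ), sqrt(7),pi, sqrt(13 ),  4.31, 8.06 ]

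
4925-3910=1015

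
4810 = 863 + 3947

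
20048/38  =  10024/19 = 527.58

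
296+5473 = 5769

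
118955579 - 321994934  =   - 203039355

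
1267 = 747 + 520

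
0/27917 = 0=0.00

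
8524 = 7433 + 1091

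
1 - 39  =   - 38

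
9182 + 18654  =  27836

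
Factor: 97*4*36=13968 = 2^4*3^2*97^1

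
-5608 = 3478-9086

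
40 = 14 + 26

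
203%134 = 69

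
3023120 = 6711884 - 3688764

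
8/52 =2/13 = 0.15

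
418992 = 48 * 8729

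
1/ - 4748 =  - 1 +4747/4748 = -0.00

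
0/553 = 0 = 0.00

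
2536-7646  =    -  5110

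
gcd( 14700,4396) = 28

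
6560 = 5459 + 1101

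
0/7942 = 0 = 0.00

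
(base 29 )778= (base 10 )6098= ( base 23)BC3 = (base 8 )13722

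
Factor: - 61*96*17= - 99552 = - 2^5*3^1*17^1*61^1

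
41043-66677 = - 25634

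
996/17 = 996/17 = 58.59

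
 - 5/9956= - 5/9956 = - 0.00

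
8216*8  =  65728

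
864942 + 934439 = 1799381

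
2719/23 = 118  +  5/23 = 118.22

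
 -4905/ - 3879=1 + 114/431  =  1.26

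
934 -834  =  100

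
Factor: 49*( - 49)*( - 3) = 3^1*7^4 = 7203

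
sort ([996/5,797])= [996/5,797]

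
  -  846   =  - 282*3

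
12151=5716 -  - 6435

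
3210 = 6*535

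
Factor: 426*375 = 159750 = 2^1 * 3^2 *5^3 * 71^1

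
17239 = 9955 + 7284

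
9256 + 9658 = 18914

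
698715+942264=1640979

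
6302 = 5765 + 537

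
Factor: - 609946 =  - 2^1*163^1*1871^1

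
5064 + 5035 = 10099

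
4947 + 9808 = 14755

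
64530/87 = 21510/29=741.72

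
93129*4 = 372516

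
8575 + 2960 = 11535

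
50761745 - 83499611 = -32737866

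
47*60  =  2820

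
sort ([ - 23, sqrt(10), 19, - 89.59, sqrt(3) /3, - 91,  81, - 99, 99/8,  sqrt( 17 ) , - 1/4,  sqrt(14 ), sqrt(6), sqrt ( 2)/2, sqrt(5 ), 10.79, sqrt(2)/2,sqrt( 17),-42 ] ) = [- 99,  -  91, - 89.59, - 42, -23, - 1/4,sqrt( 3) /3,sqrt(2)/2,sqrt(2) /2, sqrt( 5 ), sqrt(6 ),sqrt(10),sqrt ( 14 ), sqrt( 17), sqrt(17),10.79, 99/8,19, 81]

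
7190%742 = 512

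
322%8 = 2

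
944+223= 1167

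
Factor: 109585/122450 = 2^( - 1 )*5^( - 1) * 7^1* 79^( - 1 ) * 101^1 = 707/790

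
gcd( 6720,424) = 8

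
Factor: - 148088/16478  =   - 2^2*7^( - 1)*11^( - 1 )*173^1 =- 692/77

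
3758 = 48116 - 44358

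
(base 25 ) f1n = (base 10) 9423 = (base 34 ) 855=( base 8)22317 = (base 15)2BD3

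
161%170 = 161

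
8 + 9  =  17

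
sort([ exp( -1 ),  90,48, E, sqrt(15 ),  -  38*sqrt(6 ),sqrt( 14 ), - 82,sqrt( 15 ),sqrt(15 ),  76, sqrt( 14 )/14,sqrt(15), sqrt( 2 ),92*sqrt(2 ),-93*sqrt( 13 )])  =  [ - 93*sqrt( 13 ), - 38*sqrt( 6),- 82,sqrt(14 )/14, exp(  -  1 ),sqrt( 2),E , sqrt(14), sqrt (15),sqrt( 15 ),  sqrt(15 ), sqrt( 15 )  ,  48, 76, 90,92*sqrt (2 )] 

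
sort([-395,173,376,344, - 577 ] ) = [ - 577,-395, 173 , 344,  376 ] 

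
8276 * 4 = 33104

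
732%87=36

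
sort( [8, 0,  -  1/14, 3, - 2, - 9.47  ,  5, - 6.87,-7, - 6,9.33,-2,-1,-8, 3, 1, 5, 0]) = [-9.47, - 8, - 7, - 6.87, - 6 ,-2, - 2, - 1, - 1/14, 0, 0,1,3,3, 5, 5,  8, 9.33 ] 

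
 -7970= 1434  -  9404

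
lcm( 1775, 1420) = 7100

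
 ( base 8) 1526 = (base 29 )10D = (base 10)854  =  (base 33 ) pt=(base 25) 194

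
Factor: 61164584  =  2^3*13^1*588121^1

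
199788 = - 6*(-33298)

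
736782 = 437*1686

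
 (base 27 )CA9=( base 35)7cw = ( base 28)BEB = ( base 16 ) 2343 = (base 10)9027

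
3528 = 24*147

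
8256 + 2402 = 10658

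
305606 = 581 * 526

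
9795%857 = 368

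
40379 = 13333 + 27046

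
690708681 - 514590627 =176118054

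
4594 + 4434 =9028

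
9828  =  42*234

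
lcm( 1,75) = 75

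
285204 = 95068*3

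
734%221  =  71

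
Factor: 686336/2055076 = 171584/513769 =2^6*7^1 * 383^1*513769^( -1)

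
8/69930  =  4/34965 = 0.00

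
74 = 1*74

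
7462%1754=446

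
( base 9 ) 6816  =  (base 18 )F9F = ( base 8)11655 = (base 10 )5037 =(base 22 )A8L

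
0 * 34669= 0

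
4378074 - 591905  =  3786169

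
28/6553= 28/6553 = 0.00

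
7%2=1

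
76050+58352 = 134402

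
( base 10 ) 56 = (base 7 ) 110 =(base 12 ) 48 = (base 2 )111000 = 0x38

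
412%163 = 86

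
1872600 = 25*74904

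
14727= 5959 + 8768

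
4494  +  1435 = 5929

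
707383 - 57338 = 650045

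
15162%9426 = 5736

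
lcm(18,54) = 54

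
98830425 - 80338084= 18492341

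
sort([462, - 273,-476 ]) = [-476,-273, 462]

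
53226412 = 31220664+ 22005748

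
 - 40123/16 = -40123/16  =  -2507.69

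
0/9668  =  0  =  0.00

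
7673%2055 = 1508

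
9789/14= 9789/14 = 699.21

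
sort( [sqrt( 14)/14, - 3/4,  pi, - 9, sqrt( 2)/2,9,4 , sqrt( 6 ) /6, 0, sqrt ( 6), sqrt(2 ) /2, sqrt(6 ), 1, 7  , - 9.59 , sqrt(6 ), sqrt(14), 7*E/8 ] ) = [-9.59,-9,-3/4,0,sqrt( 14 )/14, sqrt(6 )/6, sqrt(2)/2, sqrt( 2 ) /2, 1,7*E/8, sqrt( 6 ), sqrt( 6), sqrt( 6 ), pi , sqrt ( 14) , 4 , 7, 9]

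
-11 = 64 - 75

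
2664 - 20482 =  - 17818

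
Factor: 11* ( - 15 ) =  - 165=- 3^1*5^1 *11^1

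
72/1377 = 8/153= 0.05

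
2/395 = 2/395 = 0.01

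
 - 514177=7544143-8058320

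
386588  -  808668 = -422080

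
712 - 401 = 311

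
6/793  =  6/793 = 0.01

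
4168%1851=466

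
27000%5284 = 580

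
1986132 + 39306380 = 41292512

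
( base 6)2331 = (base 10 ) 559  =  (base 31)i1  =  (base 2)1000101111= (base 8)1057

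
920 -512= 408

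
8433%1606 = 403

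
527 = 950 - 423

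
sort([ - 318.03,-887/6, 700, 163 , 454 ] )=[ - 318.03, - 887/6,  163, 454, 700 ]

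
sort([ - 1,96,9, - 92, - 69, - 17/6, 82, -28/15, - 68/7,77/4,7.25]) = [ - 92, - 69,-68/7, - 17/6,- 28/15, - 1, 7.25, 9,77/4,82, 96]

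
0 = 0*226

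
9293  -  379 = 8914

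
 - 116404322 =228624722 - 345029044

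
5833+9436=15269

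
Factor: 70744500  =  2^2* 3^2 * 5^3*79^1 * 199^1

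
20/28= 5/7 = 0.71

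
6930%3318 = 294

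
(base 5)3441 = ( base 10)496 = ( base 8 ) 760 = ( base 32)fg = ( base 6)2144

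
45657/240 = 15219/80 = 190.24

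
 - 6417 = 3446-9863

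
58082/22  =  29041/11 = 2640.09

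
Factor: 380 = 2^2*5^1*19^1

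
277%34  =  5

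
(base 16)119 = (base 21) D8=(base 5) 2111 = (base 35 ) 81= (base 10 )281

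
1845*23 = 42435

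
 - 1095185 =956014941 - 957110126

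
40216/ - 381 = -40216/381 = - 105.55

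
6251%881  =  84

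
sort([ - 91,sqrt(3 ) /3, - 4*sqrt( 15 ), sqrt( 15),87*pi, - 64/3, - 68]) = [ - 91, - 68, - 64/3, - 4*sqrt( 15 ),  sqrt( 3)/3, sqrt( 15),87* pi ] 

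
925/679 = 1 + 246/679=1.36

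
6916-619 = 6297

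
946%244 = 214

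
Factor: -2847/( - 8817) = 949/2939 = 13^1*  73^1*2939^ (  -  1 )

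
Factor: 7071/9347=3^1*13^( - 1 )*719^ ( - 1 )*2357^1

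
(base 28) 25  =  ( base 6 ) 141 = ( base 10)61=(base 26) 29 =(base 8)75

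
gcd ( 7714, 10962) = 406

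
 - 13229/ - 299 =44 + 73/299  =  44.24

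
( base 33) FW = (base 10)527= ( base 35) F2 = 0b1000001111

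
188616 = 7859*24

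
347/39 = 347/39 = 8.90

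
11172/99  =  3724/33  =  112.85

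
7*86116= 602812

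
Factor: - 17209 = -17209^1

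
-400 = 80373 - 80773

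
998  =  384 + 614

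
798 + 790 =1588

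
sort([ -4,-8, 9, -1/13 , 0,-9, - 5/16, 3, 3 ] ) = [-9,  -  8, - 4, - 5/16, - 1/13,0,  3, 3,9 ]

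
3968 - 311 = 3657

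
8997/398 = 8997/398 =22.61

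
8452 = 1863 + 6589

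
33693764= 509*66196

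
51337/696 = 73 + 529/696 = 73.76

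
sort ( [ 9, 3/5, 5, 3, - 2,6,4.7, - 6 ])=[ -6, -2,3/5, 3,4.7,5,6,9 ]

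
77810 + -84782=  - 6972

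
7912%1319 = 1317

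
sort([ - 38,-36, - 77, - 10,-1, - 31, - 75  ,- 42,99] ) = [ - 77,  -  75 , - 42, - 38,- 36, - 31,-10, - 1 , 99]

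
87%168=87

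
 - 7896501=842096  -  8738597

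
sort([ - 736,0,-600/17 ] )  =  [ - 736, - 600/17, 0] 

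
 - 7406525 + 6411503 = -995022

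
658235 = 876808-218573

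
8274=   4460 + 3814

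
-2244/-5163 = 748/1721= 0.43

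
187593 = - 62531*(  -  3 ) 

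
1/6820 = 1/6820 = 0.00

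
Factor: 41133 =3^1*13711^1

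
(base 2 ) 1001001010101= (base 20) BED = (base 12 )2871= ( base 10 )4693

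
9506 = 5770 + 3736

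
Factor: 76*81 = 6156 = 2^2*3^4*19^1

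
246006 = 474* 519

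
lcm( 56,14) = 56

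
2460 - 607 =1853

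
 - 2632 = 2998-5630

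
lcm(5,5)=5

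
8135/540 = 1627/108 = 15.06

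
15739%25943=15739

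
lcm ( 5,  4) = 20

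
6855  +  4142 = 10997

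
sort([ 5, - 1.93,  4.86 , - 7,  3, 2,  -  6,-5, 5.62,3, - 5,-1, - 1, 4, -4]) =[ - 7 , -6, - 5, - 5 , - 4,-1.93,-1,-1, 2,3, 3 , 4,4.86,5, 5.62 ] 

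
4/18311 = 4/18311 = 0.00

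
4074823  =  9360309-5285486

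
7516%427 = 257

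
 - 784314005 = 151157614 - 935471619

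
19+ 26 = 45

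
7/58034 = 7/58034 = 0.00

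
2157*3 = 6471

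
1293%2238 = 1293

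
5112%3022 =2090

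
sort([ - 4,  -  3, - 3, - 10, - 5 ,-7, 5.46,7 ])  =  [ - 10, - 7, - 5, - 4, - 3,  -  3, 5.46, 7 ] 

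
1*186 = 186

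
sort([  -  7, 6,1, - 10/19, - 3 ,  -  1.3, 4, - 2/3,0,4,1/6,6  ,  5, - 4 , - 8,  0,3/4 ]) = [-8, -7,  -  4,-3,-1.3, - 2/3, - 10/19, 0, 0,1/6,3/4,1,4,4,5,6,6]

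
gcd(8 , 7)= 1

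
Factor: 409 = 409^1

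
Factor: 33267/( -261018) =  -2^( - 1)*3^( - 1 )*13^1*17^(- 1) = - 13/102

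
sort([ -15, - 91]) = [ - 91, - 15] 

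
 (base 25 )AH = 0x10b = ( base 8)413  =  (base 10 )267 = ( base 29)96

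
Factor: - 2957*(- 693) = 3^2 * 7^1*11^1*2957^1 = 2049201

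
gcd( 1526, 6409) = 1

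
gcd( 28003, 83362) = 1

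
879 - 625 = 254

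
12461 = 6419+6042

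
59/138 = 59/138 = 0.43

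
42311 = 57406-15095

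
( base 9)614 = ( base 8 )763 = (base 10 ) 499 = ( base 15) 234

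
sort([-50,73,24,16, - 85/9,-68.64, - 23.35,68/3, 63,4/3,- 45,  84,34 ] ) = [ - 68.64, - 50, - 45, - 23.35,-85/9,  4/3,16, 68/3,24, 34,  63,73,84]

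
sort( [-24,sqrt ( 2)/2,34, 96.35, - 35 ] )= [ - 35, - 24,sqrt (2) /2,34,  96.35 ] 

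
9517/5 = 9517/5 = 1903.40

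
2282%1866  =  416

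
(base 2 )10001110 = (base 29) 4q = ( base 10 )142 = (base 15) 97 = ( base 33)4a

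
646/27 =646/27=23.93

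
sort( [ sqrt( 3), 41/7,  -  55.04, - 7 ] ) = [ - 55.04,- 7, sqrt( 3)  ,  41/7]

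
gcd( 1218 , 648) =6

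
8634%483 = 423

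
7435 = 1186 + 6249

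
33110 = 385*86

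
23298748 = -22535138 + 45833886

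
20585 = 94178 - 73593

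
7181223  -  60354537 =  - 53173314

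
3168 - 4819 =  - 1651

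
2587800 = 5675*456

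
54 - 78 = -24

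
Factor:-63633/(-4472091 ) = 3^ ( - 3 )* 13^( - 1 )*31^( - 1 )*137^(-1)*21211^1 = 21211/1490697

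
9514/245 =38 + 204/245 = 38.83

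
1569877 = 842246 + 727631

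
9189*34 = 312426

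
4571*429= 1960959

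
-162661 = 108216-270877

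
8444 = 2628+5816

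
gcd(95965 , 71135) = 5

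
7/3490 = 7/3490 = 0.00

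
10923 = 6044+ 4879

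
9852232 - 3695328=6156904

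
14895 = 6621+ 8274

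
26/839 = 26/839 = 0.03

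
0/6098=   0 = 0.00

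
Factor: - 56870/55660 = - 2^( - 1)*23^( - 1)*47^1 = - 47/46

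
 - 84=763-847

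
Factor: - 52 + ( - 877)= - 929^1  =  - 929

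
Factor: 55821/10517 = 69/13 =3^1*13^(  -  1 )*23^1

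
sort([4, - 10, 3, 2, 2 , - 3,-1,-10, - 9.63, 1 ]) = [-10, - 10,-9.63,-3,  -  1 , 1, 2, 2, 3,4] 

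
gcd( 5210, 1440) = 10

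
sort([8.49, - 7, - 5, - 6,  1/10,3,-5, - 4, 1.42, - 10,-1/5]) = [ - 10,  -  7,-6,  -  5, - 5,- 4,-1/5, 1/10,1.42, 3,8.49]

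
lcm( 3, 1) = 3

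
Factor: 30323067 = 3^1*29^1*41^1*8501^1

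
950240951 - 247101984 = 703138967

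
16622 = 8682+7940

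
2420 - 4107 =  - 1687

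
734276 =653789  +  80487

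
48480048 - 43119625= 5360423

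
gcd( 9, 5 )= 1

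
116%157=116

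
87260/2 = 43630 = 43630.00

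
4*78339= 313356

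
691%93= 40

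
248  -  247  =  1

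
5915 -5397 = 518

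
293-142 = 151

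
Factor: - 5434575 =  - 3^1*5^2 * 72461^1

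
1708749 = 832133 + 876616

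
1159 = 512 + 647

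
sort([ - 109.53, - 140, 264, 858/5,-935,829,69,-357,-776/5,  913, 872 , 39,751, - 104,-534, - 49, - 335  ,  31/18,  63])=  [ - 935, - 534, - 357 , - 335, - 776/5, - 140,-109.53,- 104, - 49,31/18, 39, 63,69,858/5,264,751,  829, 872,913] 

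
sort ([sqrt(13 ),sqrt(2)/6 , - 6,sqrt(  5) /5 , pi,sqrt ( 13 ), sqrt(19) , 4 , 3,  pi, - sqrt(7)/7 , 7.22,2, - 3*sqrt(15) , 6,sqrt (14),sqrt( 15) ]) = [ - 3*sqrt (15), - 6, - sqrt(7)/7 , sqrt(2) /6, sqrt(5 )/5 , 2 , 3,pi , pi,sqrt ( 13),sqrt(13 ),sqrt( 14),sqrt(15) , 4 , sqrt( 19),  6,7.22]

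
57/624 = 19/208 =0.09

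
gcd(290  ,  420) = 10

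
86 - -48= 134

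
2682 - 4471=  - 1789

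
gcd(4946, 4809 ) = 1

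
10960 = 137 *80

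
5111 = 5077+34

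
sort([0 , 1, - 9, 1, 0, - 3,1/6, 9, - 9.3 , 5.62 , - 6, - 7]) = [ -9.3, - 9, -7, - 6, - 3, 0,0,1/6, 1, 1,  5.62,9]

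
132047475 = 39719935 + 92327540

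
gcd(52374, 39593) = 1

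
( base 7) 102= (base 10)51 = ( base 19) 2d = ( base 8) 63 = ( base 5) 201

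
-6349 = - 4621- 1728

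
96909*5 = 484545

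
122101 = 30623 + 91478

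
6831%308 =55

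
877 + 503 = 1380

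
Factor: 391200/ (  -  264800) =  - 489/331=-3^1*163^1*331^ (-1) 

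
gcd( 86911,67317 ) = 1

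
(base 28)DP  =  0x185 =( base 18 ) 13b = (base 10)389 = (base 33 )BQ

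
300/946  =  150/473 =0.32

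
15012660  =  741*20260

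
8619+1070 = 9689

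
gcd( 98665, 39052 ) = 1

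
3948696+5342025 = 9290721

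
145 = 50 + 95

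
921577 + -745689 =175888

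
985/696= 985/696 = 1.42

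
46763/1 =46763=46763.00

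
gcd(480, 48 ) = 48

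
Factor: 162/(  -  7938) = -1/49 =-7^( - 2)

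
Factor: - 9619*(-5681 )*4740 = 2^2 * 3^1*5^1 *13^1* 19^1*23^1*79^1*9619^1 = 259019854860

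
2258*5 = 11290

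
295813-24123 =271690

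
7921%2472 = 505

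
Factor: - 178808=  - 2^3*7^1*31^1 *103^1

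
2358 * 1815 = 4279770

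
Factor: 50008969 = 19^3*23^1*317^1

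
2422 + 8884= 11306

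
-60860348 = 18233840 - 79094188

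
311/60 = 311/60 = 5.18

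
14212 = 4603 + 9609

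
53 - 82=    - 29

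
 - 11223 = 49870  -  61093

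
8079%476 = 463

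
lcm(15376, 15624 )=968688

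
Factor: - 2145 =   -  3^1 * 5^1*11^1*13^1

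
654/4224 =109/704  =  0.15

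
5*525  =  2625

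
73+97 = 170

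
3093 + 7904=10997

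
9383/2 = 4691 + 1/2 = 4691.50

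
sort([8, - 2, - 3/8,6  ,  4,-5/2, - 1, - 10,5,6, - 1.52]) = [ - 10, - 5/2, - 2, - 1.52,- 1  , - 3/8,4, 5, 6,6,8]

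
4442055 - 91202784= - 86760729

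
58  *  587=34046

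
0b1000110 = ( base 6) 154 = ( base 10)70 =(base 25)2k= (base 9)77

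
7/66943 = 7/66943= 0.00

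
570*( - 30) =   -  17100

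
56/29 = 56/29 =1.93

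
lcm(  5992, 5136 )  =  35952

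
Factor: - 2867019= - 3^1*23^1*37^1*1123^1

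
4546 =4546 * 1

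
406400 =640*635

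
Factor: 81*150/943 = 12150/943 = 2^1*3^5*5^2*23^( - 1)*41^( -1 )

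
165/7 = 23  +  4/7 = 23.57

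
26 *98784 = 2568384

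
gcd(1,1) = 1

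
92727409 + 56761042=149488451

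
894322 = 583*1534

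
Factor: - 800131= - 800131^1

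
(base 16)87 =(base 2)10000111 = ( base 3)12000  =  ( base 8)207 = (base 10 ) 135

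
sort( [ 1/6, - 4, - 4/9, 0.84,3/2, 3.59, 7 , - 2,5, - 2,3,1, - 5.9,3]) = [ - 5.9, - 4 , - 2,  -  2, - 4/9, 1/6,0.84,1 , 3/2,3,  3, 3.59, 5, 7] 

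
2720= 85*32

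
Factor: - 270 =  - 2^1*3^3*5^1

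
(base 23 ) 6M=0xa0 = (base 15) AA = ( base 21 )7d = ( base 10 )160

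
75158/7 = 10736 + 6/7 =10736.86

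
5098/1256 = 2549/628 = 4.06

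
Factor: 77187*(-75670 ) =-5840740290 = -2^1*3^1*5^1*7^1*11^1*23^1*47^1*2339^1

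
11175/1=11175 = 11175.00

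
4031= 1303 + 2728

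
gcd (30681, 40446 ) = 63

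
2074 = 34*61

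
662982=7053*94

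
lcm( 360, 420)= 2520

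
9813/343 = 9813/343 = 28.61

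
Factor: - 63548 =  - 2^2*15887^1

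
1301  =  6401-5100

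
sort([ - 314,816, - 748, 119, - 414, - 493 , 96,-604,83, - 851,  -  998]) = [  -  998,-851,-748,-604,-493,-414, - 314,83,96, 119, 816]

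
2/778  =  1/389 = 0.00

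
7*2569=17983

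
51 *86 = 4386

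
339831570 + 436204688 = 776036258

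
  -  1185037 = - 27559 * 43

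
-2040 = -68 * 30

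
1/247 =1/247 = 0.00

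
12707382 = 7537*1686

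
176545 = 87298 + 89247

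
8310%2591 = 537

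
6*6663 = 39978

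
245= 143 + 102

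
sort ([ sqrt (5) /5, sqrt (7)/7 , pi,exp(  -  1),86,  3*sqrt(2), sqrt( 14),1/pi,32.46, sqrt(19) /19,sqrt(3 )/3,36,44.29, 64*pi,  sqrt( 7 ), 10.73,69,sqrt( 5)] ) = [ sqrt ( 19)/19,1/pi , exp( - 1 ),sqrt(7)/7,  sqrt(5 ) /5, sqrt(3) /3,sqrt(5),  sqrt(7 ),  pi,sqrt(14 ),3*sqrt(2 ),10.73,32.46,36 , 44.29,  69,86, 64 * pi ] 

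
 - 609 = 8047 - 8656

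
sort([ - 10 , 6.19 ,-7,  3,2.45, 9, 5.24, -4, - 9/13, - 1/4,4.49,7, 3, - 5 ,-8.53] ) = [ - 10, - 8.53, - 7, - 5, -4,  -  9/13,  -  1/4,2.45, 3,  3, 4.49, 5.24, 6.19,  7 , 9]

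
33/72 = 11/24 = 0.46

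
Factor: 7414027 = 23^1*322349^1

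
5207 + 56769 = 61976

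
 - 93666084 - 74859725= -168525809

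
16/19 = 16/19 = 0.84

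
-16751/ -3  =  16751/3 = 5583.67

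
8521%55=51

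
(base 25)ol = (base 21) 18c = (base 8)1155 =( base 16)26D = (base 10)621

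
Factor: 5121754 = 2^1*11^1*19^1*12253^1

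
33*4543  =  149919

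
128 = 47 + 81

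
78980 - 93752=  - 14772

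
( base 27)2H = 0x47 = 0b1000111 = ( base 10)71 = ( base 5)241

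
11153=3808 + 7345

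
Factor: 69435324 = 2^2*3^2*7^1*61^1*4517^1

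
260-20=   240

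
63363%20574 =1641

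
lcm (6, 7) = 42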